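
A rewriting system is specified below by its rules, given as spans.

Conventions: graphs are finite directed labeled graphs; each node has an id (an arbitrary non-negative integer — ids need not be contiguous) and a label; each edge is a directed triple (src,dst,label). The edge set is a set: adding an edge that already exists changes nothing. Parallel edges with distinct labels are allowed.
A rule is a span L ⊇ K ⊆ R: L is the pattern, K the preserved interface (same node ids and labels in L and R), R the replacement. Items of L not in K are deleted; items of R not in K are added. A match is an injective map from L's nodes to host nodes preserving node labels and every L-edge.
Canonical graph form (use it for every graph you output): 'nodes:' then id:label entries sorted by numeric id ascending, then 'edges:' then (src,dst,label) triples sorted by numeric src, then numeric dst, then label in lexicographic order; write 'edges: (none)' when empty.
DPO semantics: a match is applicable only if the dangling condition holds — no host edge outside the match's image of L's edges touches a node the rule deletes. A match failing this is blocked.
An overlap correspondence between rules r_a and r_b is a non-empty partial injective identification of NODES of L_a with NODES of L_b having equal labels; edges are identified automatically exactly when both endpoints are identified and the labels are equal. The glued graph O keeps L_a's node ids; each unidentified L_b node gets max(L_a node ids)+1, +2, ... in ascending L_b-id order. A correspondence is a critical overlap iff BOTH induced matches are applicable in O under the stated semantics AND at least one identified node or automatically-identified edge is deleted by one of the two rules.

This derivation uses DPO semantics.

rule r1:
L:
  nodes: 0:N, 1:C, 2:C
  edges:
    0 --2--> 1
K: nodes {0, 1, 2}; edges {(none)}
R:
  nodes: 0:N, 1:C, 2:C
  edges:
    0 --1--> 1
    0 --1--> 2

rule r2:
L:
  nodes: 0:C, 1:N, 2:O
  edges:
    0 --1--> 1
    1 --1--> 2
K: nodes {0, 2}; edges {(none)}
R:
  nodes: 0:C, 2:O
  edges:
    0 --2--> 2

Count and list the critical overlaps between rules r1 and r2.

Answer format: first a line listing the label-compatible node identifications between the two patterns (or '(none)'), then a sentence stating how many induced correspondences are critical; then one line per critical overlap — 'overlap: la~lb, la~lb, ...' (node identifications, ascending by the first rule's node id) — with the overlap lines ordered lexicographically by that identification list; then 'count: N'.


label-compatible node identifications between L(r1) and L(r2): 0~1, 1~0, 2~0
0 of the induced correspondences are critical overlaps of r1 and r2.
count: 0


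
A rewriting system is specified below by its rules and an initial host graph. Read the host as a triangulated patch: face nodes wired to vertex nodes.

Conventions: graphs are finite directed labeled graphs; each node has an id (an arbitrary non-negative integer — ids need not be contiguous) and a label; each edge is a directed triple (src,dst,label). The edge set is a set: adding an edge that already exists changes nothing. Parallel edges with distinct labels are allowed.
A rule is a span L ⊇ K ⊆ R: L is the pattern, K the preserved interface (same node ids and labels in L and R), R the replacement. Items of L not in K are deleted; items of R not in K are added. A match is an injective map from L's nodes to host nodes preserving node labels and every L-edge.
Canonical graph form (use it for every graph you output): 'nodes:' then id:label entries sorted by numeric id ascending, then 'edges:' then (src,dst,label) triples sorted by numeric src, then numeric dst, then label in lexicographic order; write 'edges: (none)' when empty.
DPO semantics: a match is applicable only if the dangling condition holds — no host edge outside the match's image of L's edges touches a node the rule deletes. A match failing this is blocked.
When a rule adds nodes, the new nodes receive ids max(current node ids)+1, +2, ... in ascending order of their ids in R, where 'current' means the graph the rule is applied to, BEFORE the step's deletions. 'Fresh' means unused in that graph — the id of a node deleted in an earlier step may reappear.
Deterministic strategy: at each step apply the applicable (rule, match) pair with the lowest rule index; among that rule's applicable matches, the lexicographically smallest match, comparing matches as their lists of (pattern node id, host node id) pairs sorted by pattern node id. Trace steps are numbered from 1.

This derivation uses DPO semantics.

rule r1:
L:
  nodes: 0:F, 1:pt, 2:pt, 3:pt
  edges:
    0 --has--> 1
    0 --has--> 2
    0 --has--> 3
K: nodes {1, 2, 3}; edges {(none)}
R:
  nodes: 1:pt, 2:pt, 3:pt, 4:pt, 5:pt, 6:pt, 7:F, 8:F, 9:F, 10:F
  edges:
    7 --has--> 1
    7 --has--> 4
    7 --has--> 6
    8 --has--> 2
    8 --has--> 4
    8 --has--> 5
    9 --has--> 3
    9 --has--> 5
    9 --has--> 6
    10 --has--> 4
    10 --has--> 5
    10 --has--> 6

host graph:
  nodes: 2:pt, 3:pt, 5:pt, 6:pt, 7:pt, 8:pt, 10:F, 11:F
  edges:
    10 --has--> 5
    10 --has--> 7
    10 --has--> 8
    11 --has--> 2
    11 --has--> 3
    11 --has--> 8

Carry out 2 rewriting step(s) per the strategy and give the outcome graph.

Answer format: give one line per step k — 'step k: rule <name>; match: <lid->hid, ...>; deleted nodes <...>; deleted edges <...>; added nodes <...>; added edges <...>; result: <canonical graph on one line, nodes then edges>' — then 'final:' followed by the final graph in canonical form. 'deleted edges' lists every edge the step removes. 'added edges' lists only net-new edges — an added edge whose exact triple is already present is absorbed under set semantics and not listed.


step 1: rule r1; match: 0->10, 1->5, 2->7, 3->8; deleted nodes 10; deleted edges (10,5,has); (10,7,has); (10,8,has); added nodes 12, 13, 14, 15, 16, 17, 18; added edges (15,5,has); (15,12,has); (15,14,has); (16,7,has); (16,12,has); (16,13,has); (17,8,has); (17,13,has); (17,14,has); (18,12,has); (18,13,has); (18,14,has); result: nodes: 2:pt, 3:pt, 5:pt, 6:pt, 7:pt, 8:pt, 11:F, 12:pt, 13:pt, 14:pt, 15:F, 16:F, 17:F, 18:F edges: (11,2,has); (11,3,has); (11,8,has); (15,5,has); (15,12,has); (15,14,has); (16,7,has); (16,12,has); (16,13,has); (17,8,has); (17,13,has); (17,14,has); (18,12,has); (18,13,has); (18,14,has)
step 2: rule r1; match: 0->11, 1->2, 2->3, 3->8; deleted nodes 11; deleted edges (11,2,has); (11,3,has); (11,8,has); added nodes 19, 20, 21, 22, 23, 24, 25; added edges (22,2,has); (22,19,has); (22,21,has); (23,3,has); (23,19,has); (23,20,has); (24,8,has); (24,20,has); (24,21,has); (25,19,has); (25,20,has); (25,21,has); result: nodes: 2:pt, 3:pt, 5:pt, 6:pt, 7:pt, 8:pt, 12:pt, 13:pt, 14:pt, 15:F, 16:F, 17:F, 18:F, 19:pt, 20:pt, 21:pt, 22:F, 23:F, 24:F, 25:F edges: (15,5,has); (15,12,has); (15,14,has); (16,7,has); (16,12,has); (16,13,has); (17,8,has); (17,13,has); (17,14,has); (18,12,has); (18,13,has); (18,14,has); (22,2,has); (22,19,has); (22,21,has); (23,3,has); (23,19,has); (23,20,has); (24,8,has); (24,20,has); (24,21,has); (25,19,has); (25,20,has); (25,21,has)
final:
nodes: 2:pt, 3:pt, 5:pt, 6:pt, 7:pt, 8:pt, 12:pt, 13:pt, 14:pt, 15:F, 16:F, 17:F, 18:F, 19:pt, 20:pt, 21:pt, 22:F, 23:F, 24:F, 25:F
edges: (15,5,has); (15,12,has); (15,14,has); (16,7,has); (16,12,has); (16,13,has); (17,8,has); (17,13,has); (17,14,has); (18,12,has); (18,13,has); (18,14,has); (22,2,has); (22,19,has); (22,21,has); (23,3,has); (23,19,has); (23,20,has); (24,8,has); (24,20,has); (24,21,has); (25,19,has); (25,20,has); (25,21,has)


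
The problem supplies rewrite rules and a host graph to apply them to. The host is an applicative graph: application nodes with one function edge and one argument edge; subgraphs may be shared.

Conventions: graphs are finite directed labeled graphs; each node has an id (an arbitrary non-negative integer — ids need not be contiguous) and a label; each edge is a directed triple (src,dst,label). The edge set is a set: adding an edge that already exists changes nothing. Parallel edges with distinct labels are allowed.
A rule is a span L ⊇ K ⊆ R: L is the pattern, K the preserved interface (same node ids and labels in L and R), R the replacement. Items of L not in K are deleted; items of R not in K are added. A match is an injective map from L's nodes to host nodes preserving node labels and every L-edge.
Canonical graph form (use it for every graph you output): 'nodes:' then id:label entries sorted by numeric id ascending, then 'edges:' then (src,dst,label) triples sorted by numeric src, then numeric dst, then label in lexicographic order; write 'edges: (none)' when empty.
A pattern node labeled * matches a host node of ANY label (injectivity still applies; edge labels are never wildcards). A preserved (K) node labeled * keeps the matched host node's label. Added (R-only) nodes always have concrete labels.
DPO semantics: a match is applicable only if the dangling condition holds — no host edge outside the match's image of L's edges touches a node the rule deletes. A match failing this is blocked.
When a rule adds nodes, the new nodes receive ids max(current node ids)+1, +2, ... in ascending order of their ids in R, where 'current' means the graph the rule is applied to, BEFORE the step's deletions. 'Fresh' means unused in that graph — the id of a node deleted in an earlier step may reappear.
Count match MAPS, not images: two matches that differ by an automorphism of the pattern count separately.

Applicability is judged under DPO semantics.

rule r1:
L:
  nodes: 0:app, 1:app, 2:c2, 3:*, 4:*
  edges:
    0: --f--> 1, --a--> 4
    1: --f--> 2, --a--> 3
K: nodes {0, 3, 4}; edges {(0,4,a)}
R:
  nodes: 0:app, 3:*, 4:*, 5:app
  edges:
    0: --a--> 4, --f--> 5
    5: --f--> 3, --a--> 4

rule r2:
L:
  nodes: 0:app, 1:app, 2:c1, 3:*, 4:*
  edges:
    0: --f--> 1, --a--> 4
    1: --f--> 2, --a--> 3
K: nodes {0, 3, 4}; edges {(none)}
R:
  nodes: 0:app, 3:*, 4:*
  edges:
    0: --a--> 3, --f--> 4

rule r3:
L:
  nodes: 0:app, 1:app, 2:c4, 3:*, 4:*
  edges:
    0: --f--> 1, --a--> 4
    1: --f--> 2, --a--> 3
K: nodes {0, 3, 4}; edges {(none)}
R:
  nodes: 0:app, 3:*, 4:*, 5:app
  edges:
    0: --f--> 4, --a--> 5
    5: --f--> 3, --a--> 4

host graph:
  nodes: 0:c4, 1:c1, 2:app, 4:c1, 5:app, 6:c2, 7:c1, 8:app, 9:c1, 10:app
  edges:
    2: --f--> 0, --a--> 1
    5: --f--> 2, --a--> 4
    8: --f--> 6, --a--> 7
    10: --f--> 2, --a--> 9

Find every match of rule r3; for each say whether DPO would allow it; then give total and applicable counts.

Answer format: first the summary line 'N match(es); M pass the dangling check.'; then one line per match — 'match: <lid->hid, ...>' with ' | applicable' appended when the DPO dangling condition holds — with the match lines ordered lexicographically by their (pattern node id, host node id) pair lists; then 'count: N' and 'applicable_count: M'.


2 match(es); 0 pass the dangling check.
match: 0->5, 1->2, 2->0, 3->1, 4->4
match: 0->10, 1->2, 2->0, 3->1, 4->9
count: 2
applicable_count: 0


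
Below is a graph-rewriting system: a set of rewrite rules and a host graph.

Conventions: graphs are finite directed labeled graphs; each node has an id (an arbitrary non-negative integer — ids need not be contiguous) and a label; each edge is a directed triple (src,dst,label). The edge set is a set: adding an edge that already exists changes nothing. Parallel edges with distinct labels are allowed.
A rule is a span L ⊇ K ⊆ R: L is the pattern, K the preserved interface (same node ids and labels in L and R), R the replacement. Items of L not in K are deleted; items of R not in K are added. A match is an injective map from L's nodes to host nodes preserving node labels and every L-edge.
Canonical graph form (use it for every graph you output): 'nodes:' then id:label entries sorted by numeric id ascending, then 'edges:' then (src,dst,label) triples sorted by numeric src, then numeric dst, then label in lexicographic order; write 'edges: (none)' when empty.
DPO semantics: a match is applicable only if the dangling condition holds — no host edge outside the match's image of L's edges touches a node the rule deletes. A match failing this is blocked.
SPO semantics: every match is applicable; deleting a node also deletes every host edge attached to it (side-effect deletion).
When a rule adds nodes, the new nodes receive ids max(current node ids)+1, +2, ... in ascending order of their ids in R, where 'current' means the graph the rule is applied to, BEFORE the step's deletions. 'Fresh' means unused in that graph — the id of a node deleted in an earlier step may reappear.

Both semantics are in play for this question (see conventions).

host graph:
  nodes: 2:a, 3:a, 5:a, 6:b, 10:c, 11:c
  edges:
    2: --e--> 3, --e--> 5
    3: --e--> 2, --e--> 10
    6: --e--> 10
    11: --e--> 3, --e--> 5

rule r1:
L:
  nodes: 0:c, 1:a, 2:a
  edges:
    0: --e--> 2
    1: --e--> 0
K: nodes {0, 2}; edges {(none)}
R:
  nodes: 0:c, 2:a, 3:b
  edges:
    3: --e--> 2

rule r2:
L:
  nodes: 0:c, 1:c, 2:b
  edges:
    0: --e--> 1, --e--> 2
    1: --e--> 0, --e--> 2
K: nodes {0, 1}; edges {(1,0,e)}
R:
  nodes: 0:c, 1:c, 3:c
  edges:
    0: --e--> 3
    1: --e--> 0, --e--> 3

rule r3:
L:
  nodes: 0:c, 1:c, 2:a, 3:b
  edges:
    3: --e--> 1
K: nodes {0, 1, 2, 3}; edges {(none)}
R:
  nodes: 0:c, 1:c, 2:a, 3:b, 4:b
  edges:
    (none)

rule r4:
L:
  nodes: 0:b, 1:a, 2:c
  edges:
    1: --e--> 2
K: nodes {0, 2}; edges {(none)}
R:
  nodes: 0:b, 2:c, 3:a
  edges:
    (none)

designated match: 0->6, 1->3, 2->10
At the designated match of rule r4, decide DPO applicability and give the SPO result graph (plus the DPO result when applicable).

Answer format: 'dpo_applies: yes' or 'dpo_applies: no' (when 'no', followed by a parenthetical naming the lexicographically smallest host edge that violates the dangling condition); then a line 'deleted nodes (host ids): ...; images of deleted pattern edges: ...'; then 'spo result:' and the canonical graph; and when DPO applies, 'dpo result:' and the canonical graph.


dpo_applies: no
(the rule deletes node 3, which keeps host edge (2,3,e) outside the match image — the dangling condition fails, DPO blocks; SPO proceeds and side-deletes such edges)
deleted nodes (host ids): 3; images of deleted pattern edges: (3,10,e)
spo result:
nodes: 2:a, 5:a, 6:b, 10:c, 11:c, 12:a
edges: (2,5,e); (6,10,e); (11,5,e)


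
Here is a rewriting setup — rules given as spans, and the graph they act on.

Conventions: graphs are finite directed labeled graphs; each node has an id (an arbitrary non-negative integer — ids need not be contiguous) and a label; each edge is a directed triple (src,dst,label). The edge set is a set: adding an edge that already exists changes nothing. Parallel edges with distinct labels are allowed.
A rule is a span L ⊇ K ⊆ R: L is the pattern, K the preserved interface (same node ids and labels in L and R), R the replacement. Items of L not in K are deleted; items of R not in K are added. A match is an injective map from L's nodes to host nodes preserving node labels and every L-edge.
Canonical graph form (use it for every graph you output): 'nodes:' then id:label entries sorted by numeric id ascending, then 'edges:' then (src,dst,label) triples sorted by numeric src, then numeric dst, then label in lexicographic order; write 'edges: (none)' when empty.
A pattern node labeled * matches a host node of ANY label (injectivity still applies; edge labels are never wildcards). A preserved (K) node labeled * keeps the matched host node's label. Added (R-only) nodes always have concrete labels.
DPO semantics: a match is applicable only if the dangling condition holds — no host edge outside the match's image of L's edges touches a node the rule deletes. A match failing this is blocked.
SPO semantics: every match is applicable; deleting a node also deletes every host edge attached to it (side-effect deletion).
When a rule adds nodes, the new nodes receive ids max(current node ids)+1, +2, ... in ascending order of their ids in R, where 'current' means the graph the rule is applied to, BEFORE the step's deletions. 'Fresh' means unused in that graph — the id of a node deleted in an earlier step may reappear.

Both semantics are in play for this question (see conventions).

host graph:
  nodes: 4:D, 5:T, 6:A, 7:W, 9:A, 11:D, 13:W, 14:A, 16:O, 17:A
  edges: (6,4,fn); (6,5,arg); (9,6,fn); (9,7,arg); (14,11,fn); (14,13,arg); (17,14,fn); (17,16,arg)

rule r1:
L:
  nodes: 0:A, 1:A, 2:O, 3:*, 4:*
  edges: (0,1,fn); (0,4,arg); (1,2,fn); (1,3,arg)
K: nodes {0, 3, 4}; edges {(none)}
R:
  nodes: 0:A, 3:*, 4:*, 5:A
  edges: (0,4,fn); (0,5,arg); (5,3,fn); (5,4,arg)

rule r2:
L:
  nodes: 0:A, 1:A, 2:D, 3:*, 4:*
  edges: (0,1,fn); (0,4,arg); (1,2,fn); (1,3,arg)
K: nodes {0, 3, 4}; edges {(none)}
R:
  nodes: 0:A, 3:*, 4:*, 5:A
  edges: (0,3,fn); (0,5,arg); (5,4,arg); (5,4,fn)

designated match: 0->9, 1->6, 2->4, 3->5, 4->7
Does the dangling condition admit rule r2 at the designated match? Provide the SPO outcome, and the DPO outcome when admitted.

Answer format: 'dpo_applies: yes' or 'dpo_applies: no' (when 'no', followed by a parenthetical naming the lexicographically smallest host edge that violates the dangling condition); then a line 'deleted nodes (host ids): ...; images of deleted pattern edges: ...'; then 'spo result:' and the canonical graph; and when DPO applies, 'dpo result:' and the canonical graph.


dpo_applies: yes
deleted nodes (host ids): 4, 6; images of deleted pattern edges: (6,4,fn); (6,5,arg); (9,6,fn); (9,7,arg)
spo result:
nodes: 5:T, 7:W, 9:A, 11:D, 13:W, 14:A, 16:O, 17:A, 18:A
edges: (9,5,fn); (9,18,arg); (14,11,fn); (14,13,arg); (17,14,fn); (17,16,arg); (18,7,arg); (18,7,fn)
dpo result:
nodes: 5:T, 7:W, 9:A, 11:D, 13:W, 14:A, 16:O, 17:A, 18:A
edges: (9,5,fn); (9,18,arg); (14,11,fn); (14,13,arg); (17,14,fn); (17,16,arg); (18,7,arg); (18,7,fn)


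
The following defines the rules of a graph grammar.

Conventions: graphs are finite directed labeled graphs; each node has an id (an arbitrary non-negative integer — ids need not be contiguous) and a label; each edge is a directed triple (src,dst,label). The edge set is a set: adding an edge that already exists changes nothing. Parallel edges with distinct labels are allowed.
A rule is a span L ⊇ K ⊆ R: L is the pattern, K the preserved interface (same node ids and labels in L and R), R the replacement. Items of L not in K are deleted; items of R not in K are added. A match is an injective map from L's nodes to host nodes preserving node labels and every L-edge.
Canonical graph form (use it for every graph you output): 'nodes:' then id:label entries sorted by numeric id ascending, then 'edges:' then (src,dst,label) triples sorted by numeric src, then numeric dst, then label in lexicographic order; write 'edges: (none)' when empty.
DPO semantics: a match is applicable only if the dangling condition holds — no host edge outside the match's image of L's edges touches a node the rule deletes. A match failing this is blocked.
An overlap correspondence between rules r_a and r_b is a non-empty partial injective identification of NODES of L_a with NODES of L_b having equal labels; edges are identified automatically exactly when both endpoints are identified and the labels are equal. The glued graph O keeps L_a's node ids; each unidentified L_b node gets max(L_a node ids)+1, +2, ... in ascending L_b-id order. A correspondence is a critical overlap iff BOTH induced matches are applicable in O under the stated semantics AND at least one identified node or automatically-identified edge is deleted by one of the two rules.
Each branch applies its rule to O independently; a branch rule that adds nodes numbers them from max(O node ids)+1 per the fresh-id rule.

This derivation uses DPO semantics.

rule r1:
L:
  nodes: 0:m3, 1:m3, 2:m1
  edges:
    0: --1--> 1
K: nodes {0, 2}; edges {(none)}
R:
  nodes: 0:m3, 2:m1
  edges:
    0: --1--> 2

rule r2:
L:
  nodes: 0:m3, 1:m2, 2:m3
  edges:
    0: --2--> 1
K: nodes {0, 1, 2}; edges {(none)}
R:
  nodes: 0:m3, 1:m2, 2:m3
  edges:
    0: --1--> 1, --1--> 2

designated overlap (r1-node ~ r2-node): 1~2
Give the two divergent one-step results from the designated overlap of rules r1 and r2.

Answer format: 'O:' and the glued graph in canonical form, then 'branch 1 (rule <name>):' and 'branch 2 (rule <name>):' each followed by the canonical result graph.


O:
nodes: 0:m3, 1:m3, 2:m1, 3:m3, 4:m2
edges: (0,1,1); (3,4,2)
branch 1 (rule r1):
nodes: 0:m3, 2:m1, 3:m3, 4:m2
edges: (0,2,1); (3,4,2)
branch 2 (rule r2):
nodes: 0:m3, 1:m3, 2:m1, 3:m3, 4:m2
edges: (0,1,1); (3,1,1); (3,4,1)


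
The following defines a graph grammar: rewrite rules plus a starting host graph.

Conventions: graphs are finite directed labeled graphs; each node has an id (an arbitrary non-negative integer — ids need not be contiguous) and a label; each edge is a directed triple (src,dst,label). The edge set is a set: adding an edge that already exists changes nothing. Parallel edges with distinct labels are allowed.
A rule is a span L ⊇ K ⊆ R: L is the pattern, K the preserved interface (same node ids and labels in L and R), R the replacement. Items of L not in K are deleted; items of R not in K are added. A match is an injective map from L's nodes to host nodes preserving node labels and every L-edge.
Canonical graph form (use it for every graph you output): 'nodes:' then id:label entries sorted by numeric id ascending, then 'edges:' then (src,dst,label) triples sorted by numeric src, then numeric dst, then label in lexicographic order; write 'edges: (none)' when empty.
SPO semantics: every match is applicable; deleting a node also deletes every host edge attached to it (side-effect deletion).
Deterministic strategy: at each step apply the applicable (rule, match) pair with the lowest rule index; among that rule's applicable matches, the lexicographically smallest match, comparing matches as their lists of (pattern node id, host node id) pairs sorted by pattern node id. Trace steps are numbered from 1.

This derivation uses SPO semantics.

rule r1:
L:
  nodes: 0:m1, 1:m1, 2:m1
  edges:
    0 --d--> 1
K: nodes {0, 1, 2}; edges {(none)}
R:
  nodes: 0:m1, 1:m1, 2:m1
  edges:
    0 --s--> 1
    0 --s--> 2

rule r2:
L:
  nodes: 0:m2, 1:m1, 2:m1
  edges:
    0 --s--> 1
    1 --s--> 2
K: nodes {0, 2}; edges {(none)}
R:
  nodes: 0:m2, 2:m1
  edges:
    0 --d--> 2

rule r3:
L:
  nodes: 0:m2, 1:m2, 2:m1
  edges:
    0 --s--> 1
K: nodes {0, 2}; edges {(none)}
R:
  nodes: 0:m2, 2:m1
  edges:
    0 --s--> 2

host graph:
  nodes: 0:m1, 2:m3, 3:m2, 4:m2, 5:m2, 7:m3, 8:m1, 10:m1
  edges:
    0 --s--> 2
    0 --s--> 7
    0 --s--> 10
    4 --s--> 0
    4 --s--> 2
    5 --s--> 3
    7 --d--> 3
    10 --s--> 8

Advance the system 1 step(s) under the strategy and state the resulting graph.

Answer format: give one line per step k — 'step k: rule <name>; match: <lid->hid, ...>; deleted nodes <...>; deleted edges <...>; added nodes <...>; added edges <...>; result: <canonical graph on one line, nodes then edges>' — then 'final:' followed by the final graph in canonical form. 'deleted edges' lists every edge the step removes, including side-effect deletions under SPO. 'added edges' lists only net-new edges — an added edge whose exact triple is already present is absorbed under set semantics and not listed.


step 1: rule r2; match: 0->4, 1->0, 2->10; deleted nodes 0; deleted edges (0,2,s); (0,7,s); (0,10,s); (4,0,s); added nodes (none); added edges (4,10,d); result: nodes: 2:m3, 3:m2, 4:m2, 5:m2, 7:m3, 8:m1, 10:m1 edges: (4,2,s); (4,10,d); (5,3,s); (7,3,d); (10,8,s)
final:
nodes: 2:m3, 3:m2, 4:m2, 5:m2, 7:m3, 8:m1, 10:m1
edges: (4,2,s); (4,10,d); (5,3,s); (7,3,d); (10,8,s)


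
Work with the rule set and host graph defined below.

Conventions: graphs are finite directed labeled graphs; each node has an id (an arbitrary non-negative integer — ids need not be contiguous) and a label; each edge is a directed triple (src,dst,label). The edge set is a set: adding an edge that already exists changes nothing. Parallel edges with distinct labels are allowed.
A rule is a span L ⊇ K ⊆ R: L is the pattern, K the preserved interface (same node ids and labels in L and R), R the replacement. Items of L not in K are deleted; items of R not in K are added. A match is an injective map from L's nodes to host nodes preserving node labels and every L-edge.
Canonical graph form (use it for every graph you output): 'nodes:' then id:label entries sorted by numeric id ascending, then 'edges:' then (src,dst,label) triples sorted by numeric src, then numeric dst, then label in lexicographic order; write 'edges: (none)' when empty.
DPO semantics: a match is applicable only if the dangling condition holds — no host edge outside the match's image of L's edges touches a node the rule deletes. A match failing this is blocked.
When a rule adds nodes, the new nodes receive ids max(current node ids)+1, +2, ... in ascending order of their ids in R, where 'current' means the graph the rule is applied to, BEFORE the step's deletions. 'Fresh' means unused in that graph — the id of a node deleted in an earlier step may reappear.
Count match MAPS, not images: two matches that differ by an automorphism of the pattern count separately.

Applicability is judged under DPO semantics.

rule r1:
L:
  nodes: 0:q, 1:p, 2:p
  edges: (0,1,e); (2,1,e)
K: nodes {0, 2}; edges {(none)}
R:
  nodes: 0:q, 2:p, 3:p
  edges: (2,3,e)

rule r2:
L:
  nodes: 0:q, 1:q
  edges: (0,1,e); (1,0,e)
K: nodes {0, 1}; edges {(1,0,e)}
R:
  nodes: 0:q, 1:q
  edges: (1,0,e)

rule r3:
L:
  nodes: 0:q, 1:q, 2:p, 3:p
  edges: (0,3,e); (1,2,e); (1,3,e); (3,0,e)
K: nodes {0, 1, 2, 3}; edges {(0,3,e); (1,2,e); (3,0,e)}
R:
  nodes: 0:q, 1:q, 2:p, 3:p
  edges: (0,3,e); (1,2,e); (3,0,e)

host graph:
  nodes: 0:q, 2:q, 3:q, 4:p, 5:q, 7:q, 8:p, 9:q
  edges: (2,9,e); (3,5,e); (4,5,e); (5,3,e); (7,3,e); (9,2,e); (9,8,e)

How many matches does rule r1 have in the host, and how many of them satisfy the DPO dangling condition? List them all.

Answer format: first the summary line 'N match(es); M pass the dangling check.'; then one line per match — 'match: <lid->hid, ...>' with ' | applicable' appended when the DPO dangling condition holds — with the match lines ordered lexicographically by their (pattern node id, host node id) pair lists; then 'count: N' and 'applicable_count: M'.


0 match(es); 0 pass the dangling check.
count: 0
applicable_count: 0


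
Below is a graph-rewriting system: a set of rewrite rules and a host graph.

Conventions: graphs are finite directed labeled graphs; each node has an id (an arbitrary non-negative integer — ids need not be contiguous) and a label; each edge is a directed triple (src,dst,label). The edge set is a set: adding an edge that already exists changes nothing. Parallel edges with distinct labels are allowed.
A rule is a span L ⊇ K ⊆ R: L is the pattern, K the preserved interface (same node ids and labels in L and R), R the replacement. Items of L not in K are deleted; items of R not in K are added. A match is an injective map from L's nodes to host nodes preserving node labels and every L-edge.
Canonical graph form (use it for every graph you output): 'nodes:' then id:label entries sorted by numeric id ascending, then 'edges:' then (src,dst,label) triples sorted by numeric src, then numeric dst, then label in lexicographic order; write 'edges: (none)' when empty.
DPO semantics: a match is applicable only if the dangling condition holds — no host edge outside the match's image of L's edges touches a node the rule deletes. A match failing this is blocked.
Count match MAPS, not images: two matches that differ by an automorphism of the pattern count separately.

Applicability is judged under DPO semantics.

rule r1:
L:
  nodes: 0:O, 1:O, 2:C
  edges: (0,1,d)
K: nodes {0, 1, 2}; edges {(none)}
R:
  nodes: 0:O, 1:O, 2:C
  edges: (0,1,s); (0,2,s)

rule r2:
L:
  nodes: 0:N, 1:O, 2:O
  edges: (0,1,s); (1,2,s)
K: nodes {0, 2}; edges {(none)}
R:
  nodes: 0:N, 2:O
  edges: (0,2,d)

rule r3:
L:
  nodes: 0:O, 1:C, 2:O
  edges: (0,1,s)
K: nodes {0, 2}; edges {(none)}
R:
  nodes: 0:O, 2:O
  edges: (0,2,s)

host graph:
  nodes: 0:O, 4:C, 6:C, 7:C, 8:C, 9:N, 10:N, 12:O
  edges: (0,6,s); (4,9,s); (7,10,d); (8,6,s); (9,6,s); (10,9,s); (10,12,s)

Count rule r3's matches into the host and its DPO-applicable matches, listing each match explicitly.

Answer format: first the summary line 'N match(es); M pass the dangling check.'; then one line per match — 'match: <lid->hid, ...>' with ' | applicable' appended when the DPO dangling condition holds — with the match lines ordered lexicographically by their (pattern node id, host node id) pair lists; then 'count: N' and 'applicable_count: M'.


1 match(es); 0 pass the dangling check.
match: 0->0, 1->6, 2->12
count: 1
applicable_count: 0


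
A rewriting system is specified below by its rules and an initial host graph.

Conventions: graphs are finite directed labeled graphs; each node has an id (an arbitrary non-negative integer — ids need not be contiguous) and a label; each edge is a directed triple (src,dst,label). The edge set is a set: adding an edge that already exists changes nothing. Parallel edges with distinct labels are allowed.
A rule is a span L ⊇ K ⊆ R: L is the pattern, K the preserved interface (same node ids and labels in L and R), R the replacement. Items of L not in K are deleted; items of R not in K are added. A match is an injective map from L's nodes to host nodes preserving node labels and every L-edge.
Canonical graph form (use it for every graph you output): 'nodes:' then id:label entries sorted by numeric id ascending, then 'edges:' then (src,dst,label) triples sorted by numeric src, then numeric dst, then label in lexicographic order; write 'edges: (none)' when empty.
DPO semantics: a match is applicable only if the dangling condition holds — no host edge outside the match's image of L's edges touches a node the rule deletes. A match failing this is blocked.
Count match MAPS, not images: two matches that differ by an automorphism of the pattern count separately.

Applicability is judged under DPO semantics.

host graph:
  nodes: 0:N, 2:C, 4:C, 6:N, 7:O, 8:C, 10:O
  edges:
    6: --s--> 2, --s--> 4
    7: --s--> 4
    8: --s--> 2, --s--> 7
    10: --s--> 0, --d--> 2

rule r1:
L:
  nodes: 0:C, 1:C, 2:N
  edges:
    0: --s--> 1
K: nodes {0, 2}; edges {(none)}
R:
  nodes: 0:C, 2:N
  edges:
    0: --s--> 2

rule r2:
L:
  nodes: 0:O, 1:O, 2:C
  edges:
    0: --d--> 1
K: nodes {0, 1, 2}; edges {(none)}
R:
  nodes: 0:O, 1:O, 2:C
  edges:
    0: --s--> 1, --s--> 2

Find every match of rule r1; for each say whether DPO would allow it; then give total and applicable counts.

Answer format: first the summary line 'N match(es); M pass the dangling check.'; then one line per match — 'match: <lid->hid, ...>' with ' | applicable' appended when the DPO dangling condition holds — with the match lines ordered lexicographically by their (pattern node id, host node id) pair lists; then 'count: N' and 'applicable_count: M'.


2 match(es); 0 pass the dangling check.
match: 0->8, 1->2, 2->0
match: 0->8, 1->2, 2->6
count: 2
applicable_count: 0


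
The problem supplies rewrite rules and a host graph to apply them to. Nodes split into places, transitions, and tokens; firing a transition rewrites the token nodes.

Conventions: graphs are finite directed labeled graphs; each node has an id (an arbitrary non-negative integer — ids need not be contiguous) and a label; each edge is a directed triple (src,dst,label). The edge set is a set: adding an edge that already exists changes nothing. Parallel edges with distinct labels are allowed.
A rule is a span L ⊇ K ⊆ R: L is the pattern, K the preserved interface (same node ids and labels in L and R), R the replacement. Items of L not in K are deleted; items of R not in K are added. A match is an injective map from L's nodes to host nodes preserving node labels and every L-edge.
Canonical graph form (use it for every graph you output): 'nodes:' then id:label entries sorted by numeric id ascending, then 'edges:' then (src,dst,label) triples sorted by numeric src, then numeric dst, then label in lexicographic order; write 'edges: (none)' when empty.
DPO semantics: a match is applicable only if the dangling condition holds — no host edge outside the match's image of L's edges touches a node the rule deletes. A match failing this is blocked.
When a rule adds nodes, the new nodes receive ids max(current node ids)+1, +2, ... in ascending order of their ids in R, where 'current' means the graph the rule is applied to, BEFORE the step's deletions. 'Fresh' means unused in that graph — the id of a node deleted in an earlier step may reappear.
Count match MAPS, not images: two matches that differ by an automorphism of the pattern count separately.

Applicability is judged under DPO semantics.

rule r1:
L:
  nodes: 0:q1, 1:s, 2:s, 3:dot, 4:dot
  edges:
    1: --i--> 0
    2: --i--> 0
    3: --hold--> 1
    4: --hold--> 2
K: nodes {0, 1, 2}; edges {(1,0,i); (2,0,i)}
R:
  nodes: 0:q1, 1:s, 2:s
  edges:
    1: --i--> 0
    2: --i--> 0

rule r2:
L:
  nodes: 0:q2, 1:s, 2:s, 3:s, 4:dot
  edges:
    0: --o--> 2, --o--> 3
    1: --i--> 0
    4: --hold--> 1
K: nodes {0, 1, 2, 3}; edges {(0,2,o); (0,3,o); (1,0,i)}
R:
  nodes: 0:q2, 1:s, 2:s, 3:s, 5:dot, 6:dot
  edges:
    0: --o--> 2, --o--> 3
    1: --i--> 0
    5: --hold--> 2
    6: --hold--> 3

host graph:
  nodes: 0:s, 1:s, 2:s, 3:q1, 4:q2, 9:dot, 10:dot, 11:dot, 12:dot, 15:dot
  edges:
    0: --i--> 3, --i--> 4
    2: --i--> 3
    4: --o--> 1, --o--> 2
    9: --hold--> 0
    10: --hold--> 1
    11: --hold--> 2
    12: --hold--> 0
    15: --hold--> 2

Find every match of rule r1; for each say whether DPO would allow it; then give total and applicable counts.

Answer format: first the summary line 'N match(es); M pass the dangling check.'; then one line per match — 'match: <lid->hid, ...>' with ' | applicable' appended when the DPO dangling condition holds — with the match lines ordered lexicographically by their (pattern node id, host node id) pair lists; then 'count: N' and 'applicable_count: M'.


8 match(es); 8 pass the dangling check.
match: 0->3, 1->0, 2->2, 3->9, 4->11 | applicable
match: 0->3, 1->0, 2->2, 3->9, 4->15 | applicable
match: 0->3, 1->0, 2->2, 3->12, 4->11 | applicable
match: 0->3, 1->0, 2->2, 3->12, 4->15 | applicable
match: 0->3, 1->2, 2->0, 3->11, 4->9 | applicable
match: 0->3, 1->2, 2->0, 3->11, 4->12 | applicable
match: 0->3, 1->2, 2->0, 3->15, 4->9 | applicable
match: 0->3, 1->2, 2->0, 3->15, 4->12 | applicable
count: 8
applicable_count: 8


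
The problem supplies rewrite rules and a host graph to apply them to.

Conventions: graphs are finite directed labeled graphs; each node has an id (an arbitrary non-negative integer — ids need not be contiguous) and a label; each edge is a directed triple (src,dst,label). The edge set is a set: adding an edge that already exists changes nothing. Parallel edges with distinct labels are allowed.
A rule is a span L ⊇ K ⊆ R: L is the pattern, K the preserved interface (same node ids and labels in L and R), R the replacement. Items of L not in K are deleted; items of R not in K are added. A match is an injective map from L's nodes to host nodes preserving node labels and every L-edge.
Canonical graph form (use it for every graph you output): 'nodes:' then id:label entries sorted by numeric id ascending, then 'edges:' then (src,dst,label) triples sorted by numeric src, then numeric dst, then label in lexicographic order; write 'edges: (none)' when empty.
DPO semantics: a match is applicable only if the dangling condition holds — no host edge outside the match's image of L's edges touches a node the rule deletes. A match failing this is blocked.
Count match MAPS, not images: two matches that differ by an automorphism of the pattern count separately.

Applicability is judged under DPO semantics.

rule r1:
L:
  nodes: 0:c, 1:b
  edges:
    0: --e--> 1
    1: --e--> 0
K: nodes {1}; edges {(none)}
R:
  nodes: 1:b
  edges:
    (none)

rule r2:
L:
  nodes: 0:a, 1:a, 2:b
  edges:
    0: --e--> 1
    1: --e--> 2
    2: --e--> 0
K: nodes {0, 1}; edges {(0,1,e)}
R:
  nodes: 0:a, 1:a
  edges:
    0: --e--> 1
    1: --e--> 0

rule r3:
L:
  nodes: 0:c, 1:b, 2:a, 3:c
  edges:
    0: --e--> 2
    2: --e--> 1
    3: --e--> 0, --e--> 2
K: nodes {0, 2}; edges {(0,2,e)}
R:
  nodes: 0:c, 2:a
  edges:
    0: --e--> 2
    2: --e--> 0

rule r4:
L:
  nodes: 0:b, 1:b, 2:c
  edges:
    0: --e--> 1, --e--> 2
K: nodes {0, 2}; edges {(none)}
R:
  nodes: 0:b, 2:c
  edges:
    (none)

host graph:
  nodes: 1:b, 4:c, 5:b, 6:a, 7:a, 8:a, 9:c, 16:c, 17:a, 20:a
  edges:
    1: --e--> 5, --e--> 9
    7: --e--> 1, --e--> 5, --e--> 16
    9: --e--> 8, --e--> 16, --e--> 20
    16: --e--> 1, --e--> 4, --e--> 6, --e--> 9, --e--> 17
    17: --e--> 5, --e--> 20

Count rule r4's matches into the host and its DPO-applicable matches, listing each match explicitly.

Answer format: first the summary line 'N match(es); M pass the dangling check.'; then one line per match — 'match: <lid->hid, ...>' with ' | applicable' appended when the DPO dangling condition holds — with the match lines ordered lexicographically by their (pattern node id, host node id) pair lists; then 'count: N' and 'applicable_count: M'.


1 match(es); 0 pass the dangling check.
match: 0->1, 1->5, 2->9
count: 1
applicable_count: 0


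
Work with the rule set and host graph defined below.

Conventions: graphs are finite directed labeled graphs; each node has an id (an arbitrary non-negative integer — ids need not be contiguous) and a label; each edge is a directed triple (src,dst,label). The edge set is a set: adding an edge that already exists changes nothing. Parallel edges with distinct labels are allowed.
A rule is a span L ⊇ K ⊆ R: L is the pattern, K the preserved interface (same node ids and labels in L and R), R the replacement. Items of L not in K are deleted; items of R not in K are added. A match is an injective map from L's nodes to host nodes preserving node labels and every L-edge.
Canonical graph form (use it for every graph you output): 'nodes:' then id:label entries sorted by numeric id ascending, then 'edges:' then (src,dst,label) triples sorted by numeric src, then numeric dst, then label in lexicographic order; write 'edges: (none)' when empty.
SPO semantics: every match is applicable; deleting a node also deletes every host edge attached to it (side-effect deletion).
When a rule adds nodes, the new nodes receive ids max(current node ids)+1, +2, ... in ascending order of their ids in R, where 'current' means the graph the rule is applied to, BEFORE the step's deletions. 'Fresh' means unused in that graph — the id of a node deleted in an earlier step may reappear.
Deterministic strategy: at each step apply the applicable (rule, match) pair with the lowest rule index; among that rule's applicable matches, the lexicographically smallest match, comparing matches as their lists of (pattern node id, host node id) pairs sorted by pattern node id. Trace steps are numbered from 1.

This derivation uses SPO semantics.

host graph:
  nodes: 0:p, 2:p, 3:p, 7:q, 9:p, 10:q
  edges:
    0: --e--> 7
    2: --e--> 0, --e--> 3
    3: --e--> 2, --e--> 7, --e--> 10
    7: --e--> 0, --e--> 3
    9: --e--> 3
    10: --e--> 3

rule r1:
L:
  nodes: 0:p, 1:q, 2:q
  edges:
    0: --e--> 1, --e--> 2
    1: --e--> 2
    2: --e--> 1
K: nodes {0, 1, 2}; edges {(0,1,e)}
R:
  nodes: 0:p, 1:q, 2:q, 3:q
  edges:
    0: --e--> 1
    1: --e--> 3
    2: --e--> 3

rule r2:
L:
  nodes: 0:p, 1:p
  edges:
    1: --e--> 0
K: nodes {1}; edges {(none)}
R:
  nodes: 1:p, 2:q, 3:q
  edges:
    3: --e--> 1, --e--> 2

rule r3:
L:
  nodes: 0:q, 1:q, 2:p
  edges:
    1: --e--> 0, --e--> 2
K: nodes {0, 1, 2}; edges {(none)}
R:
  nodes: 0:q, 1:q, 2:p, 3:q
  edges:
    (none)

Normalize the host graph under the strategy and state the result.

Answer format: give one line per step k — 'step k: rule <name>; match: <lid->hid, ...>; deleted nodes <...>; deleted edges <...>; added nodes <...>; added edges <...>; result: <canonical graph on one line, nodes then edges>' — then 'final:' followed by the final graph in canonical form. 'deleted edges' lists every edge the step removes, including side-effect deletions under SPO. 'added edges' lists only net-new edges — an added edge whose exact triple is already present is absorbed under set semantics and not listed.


step 1: rule r2; match: 0->0, 1->2; deleted nodes 0; deleted edges (0,7,e); (2,0,e); (7,0,e); added nodes 11, 12; added edges (12,2,e); (12,11,e); result: nodes: 2:p, 3:p, 7:q, 9:p, 10:q, 11:q, 12:q edges: (2,3,e); (3,2,e); (3,7,e); (3,10,e); (7,3,e); (9,3,e); (10,3,e); (12,2,e); (12,11,e)
step 2: rule r2; match: 0->2, 1->3; deleted nodes 2; deleted edges (2,3,e); (3,2,e); (12,2,e); added nodes 13, 14; added edges (14,3,e); (14,13,e); result: nodes: 3:p, 7:q, 9:p, 10:q, 11:q, 12:q, 13:q, 14:q edges: (3,7,e); (3,10,e); (7,3,e); (9,3,e); (10,3,e); (12,11,e); (14,3,e); (14,13,e)
step 3: rule r2; match: 0->3, 1->9; deleted nodes 3; deleted edges (3,7,e); (3,10,e); (7,3,e); (9,3,e); (10,3,e); (14,3,e); added nodes 15, 16; added edges (16,9,e); (16,15,e); result: nodes: 7:q, 9:p, 10:q, 11:q, 12:q, 13:q, 14:q, 15:q, 16:q edges: (12,11,e); (14,13,e); (16,9,e); (16,15,e)
step 4: rule r3; match: 0->15, 1->16, 2->9; deleted nodes (none); deleted edges (16,9,e); (16,15,e); added nodes 17; added edges (none); result: nodes: 7:q, 9:p, 10:q, 11:q, 12:q, 13:q, 14:q, 15:q, 16:q, 17:q edges: (12,11,e); (14,13,e)
final:
nodes: 7:q, 9:p, 10:q, 11:q, 12:q, 13:q, 14:q, 15:q, 16:q, 17:q
edges: (12,11,e); (14,13,e)
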